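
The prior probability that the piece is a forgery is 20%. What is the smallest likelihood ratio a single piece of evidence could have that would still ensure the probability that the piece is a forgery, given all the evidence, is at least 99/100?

Prior odds = 0.2/0.8 = 0.25.
Target odds = 0.99/0.01 = 99.
Required Bayes factor = 99 ÷ 0.25 = 396.

396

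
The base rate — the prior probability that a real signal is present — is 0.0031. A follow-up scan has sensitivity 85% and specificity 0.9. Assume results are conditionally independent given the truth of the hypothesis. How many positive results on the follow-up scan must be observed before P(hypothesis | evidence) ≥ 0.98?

5

Prior odds: 0.0031 ÷ 0.9969 = 31/9969.
False-positive rate = 1 − 0.9 = 0.1; likelihood ratio of a positive = 0.85/0.1 = 8.5.
Target odds: 0.98 ÷ 0.02 = 49.
Need (31/9969) × 8.5ⁿ ≥ 49, i.e. 8.5ⁿ ≥ 488481/31.
8.5⁴ = 5220.0625 falls short of 488481/31 but 8.5⁵ = 44370.53125 reaches it, so n = 5.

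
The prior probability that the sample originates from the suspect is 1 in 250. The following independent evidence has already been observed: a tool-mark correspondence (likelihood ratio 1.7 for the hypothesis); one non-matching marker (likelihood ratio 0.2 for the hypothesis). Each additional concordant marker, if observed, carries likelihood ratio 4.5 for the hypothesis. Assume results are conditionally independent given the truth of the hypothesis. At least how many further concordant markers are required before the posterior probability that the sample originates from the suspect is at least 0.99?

8

Prior odds = 0.004/0.996 = 1/249.
Combined Bayes factor of the evidence already in hand = 1.7 × 0.2 = 0.34.
Odds after that evidence = (1/249) × 0.34 = 17/12450.
Target odds = 0.99/0.01 = 99.
Need 4.5ⁿ ≥ 99 ÷ (17/12450) = 1232550/17.
4.5⁷ = 4782969/128 falls short of 1232550/17 but 4.5⁸ = 43046721/256 reaches it, so n = 8.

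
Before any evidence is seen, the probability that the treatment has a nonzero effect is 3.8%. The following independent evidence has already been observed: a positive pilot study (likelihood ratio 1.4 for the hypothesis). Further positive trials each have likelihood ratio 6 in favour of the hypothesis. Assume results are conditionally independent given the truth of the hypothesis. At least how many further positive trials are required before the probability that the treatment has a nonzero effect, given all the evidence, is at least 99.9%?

6

Prior odds = 0.038/0.962 = 19/481.
Bayes factor of the evidence already in hand = 1.4.
Odds after that evidence = (19/481) × 1.4 = 133/2405.
Target odds = 0.999/0.001 = 999.
Need 6ⁿ ≥ 999 ÷ (133/2405) = 2402595/133.
6⁵ = 7776 falls short of 2402595/133 but 6⁶ = 46656 reaches it, so n = 6.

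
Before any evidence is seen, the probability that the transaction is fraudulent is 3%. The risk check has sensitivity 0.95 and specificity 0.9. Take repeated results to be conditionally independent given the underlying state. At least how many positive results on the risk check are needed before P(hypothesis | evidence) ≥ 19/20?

3

Prior odds = 0.03/0.97 = 3/97.
False-positive rate = 1 − 0.9 = 0.1; likelihood ratio of a positive = 0.95/0.1 = 9.5.
Target odds: 0.95 ÷ 0.05 = 19.
Need (3/97) × 9.5ⁿ ≥ 19, i.e. 9.5ⁿ ≥ 1843/3.
9.5² = 90.25 falls short of 1843/3 but 9.5³ = 857.375 reaches it, so n = 3.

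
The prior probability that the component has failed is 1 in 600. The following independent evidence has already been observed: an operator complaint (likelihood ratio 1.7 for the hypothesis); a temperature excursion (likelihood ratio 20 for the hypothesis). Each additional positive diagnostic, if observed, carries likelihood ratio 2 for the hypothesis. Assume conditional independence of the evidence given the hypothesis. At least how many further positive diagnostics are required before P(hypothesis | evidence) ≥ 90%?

Prior odds = (1/600)/(599/600) = 1/599.
Combined Bayes factor of the evidence already in hand = 1.7 × 20 = 34.
Odds after that evidence = (1/599) × 34 = 34/599.
Target odds = 0.9/0.1 = 9.
Need 2ⁿ ≥ 9 ÷ (34/599) = 5391/34.
2⁷ = 128 falls short of 5391/34 but 2⁸ = 256 reaches it, so n = 8.

8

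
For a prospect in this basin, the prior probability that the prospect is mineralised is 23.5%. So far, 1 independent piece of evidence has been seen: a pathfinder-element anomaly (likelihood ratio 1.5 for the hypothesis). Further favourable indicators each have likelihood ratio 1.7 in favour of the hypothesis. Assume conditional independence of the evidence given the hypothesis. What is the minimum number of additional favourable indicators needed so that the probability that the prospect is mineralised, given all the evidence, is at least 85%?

Prior odds = 0.235/0.765 = 47/153.
Bayes factor of the evidence already in hand = 1.5.
Odds after that evidence = (47/153) × 1.5 = 47/102.
Target odds = 0.85/0.15 = 17/3.
Need 1.7ⁿ ≥ 17/3 ÷ (47/102) = 578/47.
1.7⁴ = 8.3521 falls short of 578/47 but 1.7⁵ = 1419857/100000 reaches it, so n = 5.

5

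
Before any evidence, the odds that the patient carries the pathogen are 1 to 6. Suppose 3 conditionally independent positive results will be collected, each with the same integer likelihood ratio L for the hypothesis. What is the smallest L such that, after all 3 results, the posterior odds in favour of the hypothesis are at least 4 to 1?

3

Prior odds = 1/6.
Target odds = 4.
Need L³ ≥ 4 ÷ (1/6) = 24.
2³ = 8 < 24 ≤ 27 = 3³, so L = 3.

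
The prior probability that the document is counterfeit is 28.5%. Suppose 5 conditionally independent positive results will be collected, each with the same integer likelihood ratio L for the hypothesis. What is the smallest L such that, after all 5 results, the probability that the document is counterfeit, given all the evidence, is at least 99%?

Prior odds = 0.285/0.715 = 57/143.
Target odds = 0.99/0.01 = 99.
Need L⁵ ≥ 99 ÷ (57/143) = 4719/19.
3⁵ = 243 < 4719/19 ≤ 1024 = 4⁵, so L = 4.

4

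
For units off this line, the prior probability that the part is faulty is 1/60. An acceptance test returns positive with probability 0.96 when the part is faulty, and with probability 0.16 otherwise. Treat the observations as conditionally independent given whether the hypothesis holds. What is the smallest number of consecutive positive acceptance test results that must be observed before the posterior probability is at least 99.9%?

Prior odds: (1/60) ÷ (59/60) = 1/59.
Likelihood ratio of a positive result = 0.96/0.16 = 6.
Target odds: 0.999 ÷ 0.001 = 999.
Need (1/59) × 6ⁿ ≥ 999, i.e. 6ⁿ ≥ 58941.
6⁶ = 46656 falls short of 58941 but 6⁷ = 279936 reaches it, so n = 7.

7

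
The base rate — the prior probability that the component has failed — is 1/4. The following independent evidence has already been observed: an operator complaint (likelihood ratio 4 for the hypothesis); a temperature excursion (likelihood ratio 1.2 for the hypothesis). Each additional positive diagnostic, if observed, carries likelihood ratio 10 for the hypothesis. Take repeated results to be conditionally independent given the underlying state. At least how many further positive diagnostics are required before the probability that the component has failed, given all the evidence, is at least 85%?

1

Prior odds = 0.25/0.75 = 1/3.
Combined Bayes factor of the evidence already in hand = 4 × 1.2 = 4.8.
Odds after that evidence = (1/3) × 4.8 = 1.6.
Target odds = 0.85/0.15 = 17/3.
Need 10ⁿ ≥ 17/3 ÷ 1.6 = 85/24.
10¹ = 10, which meets the required 85/24; so n = 1.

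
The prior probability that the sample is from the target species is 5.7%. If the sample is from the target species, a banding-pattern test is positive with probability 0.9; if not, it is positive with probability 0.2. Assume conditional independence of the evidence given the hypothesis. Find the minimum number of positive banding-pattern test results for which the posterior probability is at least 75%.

Prior odds: 0.057 ÷ 0.943 = 57/943.
Likelihood ratio of a positive = 0.9/0.2 = 4.5.
Target posterior odds = 0.75/0.25 = 3.
Require 4.5ⁿ ≥ 3 ÷ (57/943) = 943/19.
4.5² = 20.25 falls short of 943/19 but 4.5³ = 91.125 reaches it, so n = 3.

3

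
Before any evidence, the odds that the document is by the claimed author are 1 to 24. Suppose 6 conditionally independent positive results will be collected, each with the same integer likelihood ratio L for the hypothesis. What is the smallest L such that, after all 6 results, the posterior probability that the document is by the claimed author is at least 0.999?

Prior odds = 1/24.
Target odds = 0.999/0.001 = 999.
Need L⁶ ≥ 999 ÷ (1/24) = 23976.
5⁶ = 15625 < 23976 ≤ 46656 = 6⁶, so L = 6.

6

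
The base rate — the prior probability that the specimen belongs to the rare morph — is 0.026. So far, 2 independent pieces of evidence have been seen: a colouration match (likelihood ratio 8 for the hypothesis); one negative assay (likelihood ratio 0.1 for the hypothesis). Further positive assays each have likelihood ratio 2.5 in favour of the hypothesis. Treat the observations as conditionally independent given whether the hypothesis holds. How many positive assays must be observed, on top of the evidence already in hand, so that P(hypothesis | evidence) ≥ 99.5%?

Prior odds = 0.026/0.974 = 13/487.
Combined Bayes factor of the evidence already in hand = 8 × 0.1 = 0.8.
Odds after that evidence = (13/487) × 0.8 = 52/2435.
Target odds = 0.995/0.005 = 199.
Need 2.5ⁿ ≥ 199 ÷ (52/2435) = 484565/52.
2.5⁹ = 1953125/512 falls short of 484565/52 but 2.5¹⁰ = 9765625/1024 reaches it, so n = 10.

10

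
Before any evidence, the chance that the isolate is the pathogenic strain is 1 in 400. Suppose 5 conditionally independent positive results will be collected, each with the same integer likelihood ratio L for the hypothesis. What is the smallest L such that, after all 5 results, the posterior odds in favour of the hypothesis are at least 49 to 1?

Prior odds = 0.0025/0.9975 = 1/399.
Target odds = 49.
Need L⁵ ≥ 49 ÷ (1/399) = 19551.
7⁵ = 16807 < 19551 ≤ 32768 = 8⁵, so L = 8.

8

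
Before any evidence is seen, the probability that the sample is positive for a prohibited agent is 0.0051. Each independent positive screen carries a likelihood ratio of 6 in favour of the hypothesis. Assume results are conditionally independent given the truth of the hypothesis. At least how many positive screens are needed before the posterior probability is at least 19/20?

5

Prior odds = 0.0051/0.9949 = 51/9949.
Likelihood ratio per positive screen = 6.
Target posterior odds = 0.95/0.05 = 19.
Need (51/9949) × 6ⁿ ≥ 19, i.e. 6ⁿ ≥ 189031/51.
6⁴ = 1296 falls short of 189031/51 but 6⁵ = 7776 reaches it, so n = 5.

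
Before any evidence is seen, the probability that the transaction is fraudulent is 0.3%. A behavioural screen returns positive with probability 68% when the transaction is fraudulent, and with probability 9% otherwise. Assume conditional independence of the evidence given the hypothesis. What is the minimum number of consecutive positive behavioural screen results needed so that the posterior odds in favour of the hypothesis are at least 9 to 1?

Prior odds: 0.003 ÷ 0.997 = 3/997.
Likelihood ratio of a positive result = 0.68/0.09 = 68/9.
Target odds = 9.
Require (68/9)ⁿ ≥ 9 ÷ (3/997) = 2991.
(68/9)³ = 314432/729 falls short of 2991 but (68/9)⁴ = 21381376/6561 reaches it, so n = 4.

4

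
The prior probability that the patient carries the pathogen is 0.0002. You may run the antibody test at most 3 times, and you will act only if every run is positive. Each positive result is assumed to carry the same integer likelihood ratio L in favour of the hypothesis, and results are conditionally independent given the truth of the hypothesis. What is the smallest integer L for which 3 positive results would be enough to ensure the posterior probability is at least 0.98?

63

Prior odds = 0.0002/0.9998 = 1/4999.
Target odds = 0.98/0.02 = 49.
Need L³ ≥ 49 ÷ (1/4999) = 244951.
62³ = 238328 < 244951 ≤ 250047 = 63³, so L = 63.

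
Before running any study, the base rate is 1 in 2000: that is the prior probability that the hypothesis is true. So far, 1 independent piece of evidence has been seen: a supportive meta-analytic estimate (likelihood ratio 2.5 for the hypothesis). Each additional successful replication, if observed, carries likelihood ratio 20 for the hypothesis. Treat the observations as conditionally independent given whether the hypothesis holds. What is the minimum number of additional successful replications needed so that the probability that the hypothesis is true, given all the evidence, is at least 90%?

3

Prior odds = 0.0005/0.9995 = 1/1999.
Bayes factor of the evidence already in hand = 2.5.
Odds after that evidence = (1/1999) × 2.5 = 5/3998.
Target odds = 0.9/0.1 = 9.
Need 20ⁿ ≥ 9 ÷ (5/3998) = 7196.4.
20² = 400 falls short of 7196.4 but 20³ = 8000 reaches it, so n = 3.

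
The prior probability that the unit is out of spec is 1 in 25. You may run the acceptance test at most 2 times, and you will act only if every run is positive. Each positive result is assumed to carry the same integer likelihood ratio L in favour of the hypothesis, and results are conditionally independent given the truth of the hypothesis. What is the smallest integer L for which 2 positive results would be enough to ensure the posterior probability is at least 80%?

10

Prior odds = 0.04/0.96 = 1/24.
Target odds = 0.8/0.2 = 4.
Need L² ≥ 4 ÷ (1/24) = 96.
9² = 81 < 96 ≤ 100 = 10², so L = 10.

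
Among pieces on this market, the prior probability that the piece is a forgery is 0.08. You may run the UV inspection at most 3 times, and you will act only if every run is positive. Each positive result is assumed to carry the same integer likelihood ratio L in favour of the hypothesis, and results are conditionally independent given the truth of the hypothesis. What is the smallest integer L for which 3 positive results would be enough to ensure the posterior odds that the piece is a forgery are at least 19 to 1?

Prior odds = 0.08/0.92 = 2/23.
Target odds = 19.
Need L³ ≥ 19 ÷ (2/23) = 218.5.
6³ = 216 < 218.5 ≤ 343 = 7³, so L = 7.

7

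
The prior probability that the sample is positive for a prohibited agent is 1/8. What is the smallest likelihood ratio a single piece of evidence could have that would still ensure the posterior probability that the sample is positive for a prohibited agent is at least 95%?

Prior odds = 0.125/0.875 = 1/7.
Target odds = 0.95/0.05 = 19.
Required Bayes factor = 19 ÷ (1/7) = 133.

133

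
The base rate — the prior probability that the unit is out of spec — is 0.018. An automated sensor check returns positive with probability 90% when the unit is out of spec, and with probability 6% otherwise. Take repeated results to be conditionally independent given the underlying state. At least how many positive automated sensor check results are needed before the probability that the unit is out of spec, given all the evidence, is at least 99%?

Prior odds: 0.018 ÷ 0.982 = 9/491.
Likelihood ratio of a positive result = 0.9/0.06 = 15.
Target posterior odds = 0.99/0.01 = 99.
Need (9/491) × 15ⁿ ≥ 99, i.e. 15ⁿ ≥ 5401.
15³ = 3375 falls short of 5401 but 15⁴ = 50625 reaches it, so n = 4.

4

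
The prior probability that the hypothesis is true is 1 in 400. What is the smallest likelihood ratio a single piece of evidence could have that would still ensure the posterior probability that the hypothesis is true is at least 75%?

Prior odds = 0.0025/0.9975 = 1/399.
Target odds = 0.75/0.25 = 3.
Required Bayes factor = 3 ÷ (1/399) = 1197.

1197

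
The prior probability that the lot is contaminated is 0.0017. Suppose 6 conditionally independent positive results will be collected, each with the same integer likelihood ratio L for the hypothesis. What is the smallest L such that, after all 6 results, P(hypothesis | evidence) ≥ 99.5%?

7

Prior odds = 0.0017/0.9983 = 17/9983.
Target odds = 0.995/0.005 = 199.
Need L⁶ ≥ 199 ÷ (17/9983) = 1986617/17.
6⁶ = 46656 < 1986617/17 ≤ 117649 = 7⁶, so L = 7.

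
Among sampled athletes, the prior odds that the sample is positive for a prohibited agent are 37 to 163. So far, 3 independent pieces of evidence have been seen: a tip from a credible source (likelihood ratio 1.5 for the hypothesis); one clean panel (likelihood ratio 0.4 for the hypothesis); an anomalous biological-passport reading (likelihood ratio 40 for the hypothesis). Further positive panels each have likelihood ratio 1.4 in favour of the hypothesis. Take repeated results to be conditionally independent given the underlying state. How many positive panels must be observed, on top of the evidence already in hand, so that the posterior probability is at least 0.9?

Prior odds = 37/163.
Combined Bayes factor of the evidence already in hand = 1.5 × 0.4 × 40 = 24.
Odds after that evidence = (37/163) × 24 = 888/163.
Target odds = 0.9/0.1 = 9.
Need 1.4ⁿ ≥ 9 ÷ (888/163) = 489/296.
1.4¹ = 1.4 falls short of 489/296 but 1.4² = 1.96 reaches it, so n = 2.

2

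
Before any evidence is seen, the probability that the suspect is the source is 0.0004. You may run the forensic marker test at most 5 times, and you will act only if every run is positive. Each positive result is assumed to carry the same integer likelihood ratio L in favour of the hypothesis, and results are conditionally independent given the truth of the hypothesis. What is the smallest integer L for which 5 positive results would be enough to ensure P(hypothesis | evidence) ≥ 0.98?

11

Prior odds = 0.0004/0.9996 = 1/2499.
Target odds = 0.98/0.02 = 49.
Need L⁵ ≥ 49 ÷ (1/2499) = 122451.
10⁵ = 100000 < 122451 ≤ 161051 = 11⁵, so L = 11.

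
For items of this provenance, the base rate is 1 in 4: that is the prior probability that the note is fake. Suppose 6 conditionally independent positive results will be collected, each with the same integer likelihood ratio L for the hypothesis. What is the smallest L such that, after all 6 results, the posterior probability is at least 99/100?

3

Prior odds = 0.25/0.75 = 1/3.
Target odds = 0.99/0.01 = 99.
Need L⁶ ≥ 99 ÷ (1/3) = 297.
2⁶ = 64 < 297 ≤ 729 = 3⁶, so L = 3.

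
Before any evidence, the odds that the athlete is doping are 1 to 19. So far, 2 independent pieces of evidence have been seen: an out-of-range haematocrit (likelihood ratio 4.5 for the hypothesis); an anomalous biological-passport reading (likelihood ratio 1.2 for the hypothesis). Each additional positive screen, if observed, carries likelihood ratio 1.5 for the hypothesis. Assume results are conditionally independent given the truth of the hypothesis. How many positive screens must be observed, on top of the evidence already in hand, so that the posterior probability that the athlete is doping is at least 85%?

8

Prior odds = 1/19.
Combined Bayes factor of the evidence already in hand = 4.5 × 1.2 = 5.4.
Odds after that evidence = (1/19) × 5.4 = 27/95.
Target odds = 0.85/0.15 = 17/3.
Need 1.5ⁿ ≥ 17/3 ÷ (27/95) = 1615/81.
1.5⁷ = 17.0859375 falls short of 1615/81 but 1.5⁸ = 25.62890625 reaches it, so n = 8.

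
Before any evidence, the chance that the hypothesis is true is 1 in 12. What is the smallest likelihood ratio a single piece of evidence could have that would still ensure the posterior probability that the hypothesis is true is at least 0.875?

Prior odds = (1/12)/(11/12) = 1/11.
Target odds = 0.875/0.125 = 7.
Required Bayes factor = 7 ÷ (1/11) = 77.

77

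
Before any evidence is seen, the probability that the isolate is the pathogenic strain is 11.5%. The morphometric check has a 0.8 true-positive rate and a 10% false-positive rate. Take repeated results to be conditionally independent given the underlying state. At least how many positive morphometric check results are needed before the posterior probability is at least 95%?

3

Prior odds = 0.115/0.885 = 23/177.
Likelihood ratio of a positive result = 0.8/0.1 = 8.
Target posterior odds = 0.95/0.05 = 19.
Need (23/177) × 8ⁿ ≥ 19, i.e. 8ⁿ ≥ 3363/23.
8² = 64 falls short of 3363/23 but 8³ = 512 reaches it, so n = 3.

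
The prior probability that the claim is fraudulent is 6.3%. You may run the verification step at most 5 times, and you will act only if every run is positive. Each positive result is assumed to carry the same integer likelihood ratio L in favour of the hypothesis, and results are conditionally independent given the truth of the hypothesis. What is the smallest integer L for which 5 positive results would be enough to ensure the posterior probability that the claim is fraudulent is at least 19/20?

4

Prior odds = 0.063/0.937 = 63/937.
Target odds = 0.95/0.05 = 19.
Need L⁵ ≥ 19 ÷ (63/937) = 17803/63.
3⁵ = 243 < 17803/63 ≤ 1024 = 4⁵, so L = 4.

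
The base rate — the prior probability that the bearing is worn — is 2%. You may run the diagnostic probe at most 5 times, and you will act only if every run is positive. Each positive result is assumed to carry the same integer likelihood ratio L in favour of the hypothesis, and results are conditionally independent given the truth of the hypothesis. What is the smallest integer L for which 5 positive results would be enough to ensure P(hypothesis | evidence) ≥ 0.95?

Prior odds = 0.02/0.98 = 1/49.
Target odds = 0.95/0.05 = 19.
Need L⁵ ≥ 19 ÷ (1/49) = 931.
3⁵ = 243 < 931 ≤ 1024 = 4⁵, so L = 4.

4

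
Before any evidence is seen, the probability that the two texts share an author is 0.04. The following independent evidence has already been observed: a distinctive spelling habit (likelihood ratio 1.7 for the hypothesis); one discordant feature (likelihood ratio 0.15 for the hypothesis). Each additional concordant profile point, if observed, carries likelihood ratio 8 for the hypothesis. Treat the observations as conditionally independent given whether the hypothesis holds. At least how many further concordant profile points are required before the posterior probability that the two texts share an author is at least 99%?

5

Prior odds = 0.04/0.96 = 1/24.
Combined Bayes factor of the evidence already in hand = 1.7 × 0.15 = 0.255.
Odds after that evidence = (1/24) × 0.255 = 0.010625.
Target odds = 0.99/0.01 = 99.
Need 8ⁿ ≥ 99 ÷ 0.010625 = 158400/17.
8⁴ = 4096 falls short of 158400/17 but 8⁵ = 32768 reaches it, so n = 5.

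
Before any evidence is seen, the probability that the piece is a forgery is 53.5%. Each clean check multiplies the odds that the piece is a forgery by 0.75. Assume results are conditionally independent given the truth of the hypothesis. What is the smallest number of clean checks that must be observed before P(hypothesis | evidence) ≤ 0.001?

25

Prior odds: 0.535 ÷ 0.465 = 107/93.
Likelihood ratio per clean check = 0.75.
Target posterior odds = 0.001/0.999 = 1/999.
Require 0.75ⁿ ≤ 1/999 ÷ (107/93) = 31/35631.
0.75²⁴ ≈0.00100339 is still above 31/35631 but 0.75²⁵ ≈0.000752543 is at or below it, so n = 25.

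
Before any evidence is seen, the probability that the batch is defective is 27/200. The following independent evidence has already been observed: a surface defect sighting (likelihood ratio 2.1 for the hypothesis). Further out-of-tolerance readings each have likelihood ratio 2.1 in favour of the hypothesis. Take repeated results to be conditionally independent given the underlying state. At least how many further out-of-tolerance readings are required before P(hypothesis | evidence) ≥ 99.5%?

9

Prior odds = 0.135/0.865 = 27/173.
Bayes factor of the evidence already in hand = 2.1.
Odds after that evidence = (27/173) × 2.1 = 567/1730.
Target odds = 0.995/0.005 = 199.
Need 2.1ⁿ ≥ 199 ÷ (567/1730) = 344270/567.
2.1⁸ ≈378.229 falls short of 344270/567 but 2.1⁹ ≈794.28 reaches it, so n = 9.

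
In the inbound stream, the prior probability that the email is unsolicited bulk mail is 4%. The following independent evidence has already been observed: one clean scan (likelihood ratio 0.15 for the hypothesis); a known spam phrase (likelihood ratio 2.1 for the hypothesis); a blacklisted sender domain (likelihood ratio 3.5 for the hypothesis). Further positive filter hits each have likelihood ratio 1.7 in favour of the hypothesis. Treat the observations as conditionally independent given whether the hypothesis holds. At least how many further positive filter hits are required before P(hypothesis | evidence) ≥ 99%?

Prior odds = 0.04/0.96 = 1/24.
Combined Bayes factor of the evidence already in hand = 0.15 × 2.1 × 3.5 = 1.1025.
Odds after that evidence = (1/24) × 1.1025 = 0.0459375.
Target odds = 0.99/0.01 = 99.
Need 1.7ⁿ ≥ 99 ÷ 0.0459375 = 105600/49.
1.7¹⁴ ≈1683.78 falls short of 105600/49 but 1.7¹⁵ ≈2862.42 reaches it, so n = 15.

15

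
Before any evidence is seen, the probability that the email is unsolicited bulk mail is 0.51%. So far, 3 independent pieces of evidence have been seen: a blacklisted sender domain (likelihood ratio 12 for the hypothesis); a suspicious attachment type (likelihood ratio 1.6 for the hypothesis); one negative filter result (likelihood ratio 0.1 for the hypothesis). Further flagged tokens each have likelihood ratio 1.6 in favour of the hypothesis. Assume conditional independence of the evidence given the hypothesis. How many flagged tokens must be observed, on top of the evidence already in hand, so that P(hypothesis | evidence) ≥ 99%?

20

Prior odds = 0.0051/0.9949 = 51/9949.
Combined Bayes factor of the evidence already in hand = 12 × 1.6 × 0.1 = 1.92.
Odds after that evidence = (51/9949) × 1.92 = 2448/248725.
Target odds = 0.99/0.01 = 99.
Need 1.6ⁿ ≥ 99 ÷ (2448/248725) = 2735975/272.
1.6¹⁹ ≈7555.79 falls short of 2735975/272 but 1.6²⁰ ≈12089.3 reaches it, so n = 20.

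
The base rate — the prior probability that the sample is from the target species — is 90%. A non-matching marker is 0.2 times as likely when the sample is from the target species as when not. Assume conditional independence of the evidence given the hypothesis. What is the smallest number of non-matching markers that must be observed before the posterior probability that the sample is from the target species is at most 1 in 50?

4

Prior odds: 0.9 ÷ 0.1 = 9.
Likelihood ratio per non-matching marker = 0.2.
Target odds: 0.02 ÷ 0.98 = 1/49.
Need 9 × 0.2ⁿ ≤ 1/49, i.e. 0.2ⁿ ≤ 1/441.
0.2³ = 0.008 is still above 1/441 but 0.2⁴ = 0.0016 is at or below it, so n = 4.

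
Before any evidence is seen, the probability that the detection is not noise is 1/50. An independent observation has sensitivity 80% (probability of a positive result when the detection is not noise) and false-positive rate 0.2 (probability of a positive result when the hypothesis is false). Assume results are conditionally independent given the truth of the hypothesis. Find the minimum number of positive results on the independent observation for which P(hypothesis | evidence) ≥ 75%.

Prior odds: 0.02 ÷ 0.98 = 1/49.
Likelihood ratio of a positive result = 0.8/0.2 = 4.
Target posterior odds = 0.75/0.25 = 3.
Need (1/49) × 4ⁿ ≥ 3, i.e. 4ⁿ ≥ 147.
4³ = 64 falls short of 147 but 4⁴ = 256 reaches it, so n = 4.

4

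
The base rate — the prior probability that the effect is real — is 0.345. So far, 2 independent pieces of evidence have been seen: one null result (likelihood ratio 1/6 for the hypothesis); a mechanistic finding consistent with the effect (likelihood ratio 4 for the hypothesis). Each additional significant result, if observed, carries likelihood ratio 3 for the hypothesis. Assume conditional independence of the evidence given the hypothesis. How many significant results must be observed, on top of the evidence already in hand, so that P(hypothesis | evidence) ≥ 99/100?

6

Prior odds = 0.345/0.655 = 69/131.
Combined Bayes factor of the evidence already in hand = (1/6) × 4 = 2/3.
Odds after that evidence = (69/131) × 2/3 = 46/131.
Target odds = 0.99/0.01 = 99.
Need 3ⁿ ≥ 99 ÷ (46/131) = 12969/46.
3⁵ = 243 falls short of 12969/46 but 3⁶ = 729 reaches it, so n = 6.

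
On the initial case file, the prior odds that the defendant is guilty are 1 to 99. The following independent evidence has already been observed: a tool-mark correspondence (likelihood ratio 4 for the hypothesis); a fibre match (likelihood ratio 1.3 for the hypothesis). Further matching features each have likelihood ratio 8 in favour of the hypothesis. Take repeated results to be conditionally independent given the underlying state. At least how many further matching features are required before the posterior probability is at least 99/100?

4

Prior odds = 1/99.
Combined Bayes factor of the evidence already in hand = 4 × 1.3 = 5.2.
Odds after that evidence = (1/99) × 5.2 = 26/495.
Target odds = 0.99/0.01 = 99.
Need 8ⁿ ≥ 99 ÷ (26/495) = 49005/26.
8³ = 512 falls short of 49005/26 but 8⁴ = 4096 reaches it, so n = 4.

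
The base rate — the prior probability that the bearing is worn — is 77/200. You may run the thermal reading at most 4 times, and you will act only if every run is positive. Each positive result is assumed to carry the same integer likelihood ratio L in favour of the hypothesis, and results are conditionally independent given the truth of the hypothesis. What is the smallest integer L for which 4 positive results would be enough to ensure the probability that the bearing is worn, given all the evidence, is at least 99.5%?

Prior odds = 0.385/0.615 = 77/123.
Target odds = 0.995/0.005 = 199.
Need L⁴ ≥ 199 ÷ (77/123) = 24477/77.
4⁴ = 256 < 24477/77 ≤ 625 = 5⁴, so L = 5.

5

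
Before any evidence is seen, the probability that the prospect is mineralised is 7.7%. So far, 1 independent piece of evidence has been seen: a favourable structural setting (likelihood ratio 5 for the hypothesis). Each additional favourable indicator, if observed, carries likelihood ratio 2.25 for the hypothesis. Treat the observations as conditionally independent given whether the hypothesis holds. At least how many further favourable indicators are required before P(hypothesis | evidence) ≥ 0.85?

Prior odds = 0.077/0.923 = 77/923.
Bayes factor of the evidence already in hand = 5.
Odds after that evidence = (77/923) × 5 = 385/923.
Target odds = 0.85/0.15 = 17/3.
Need 2.25ⁿ ≥ 17/3 ÷ (385/923) = 15691/1155.
2.25³ = 11.390625 falls short of 15691/1155 but 2.25⁴ = 25.62890625 reaches it, so n = 4.

4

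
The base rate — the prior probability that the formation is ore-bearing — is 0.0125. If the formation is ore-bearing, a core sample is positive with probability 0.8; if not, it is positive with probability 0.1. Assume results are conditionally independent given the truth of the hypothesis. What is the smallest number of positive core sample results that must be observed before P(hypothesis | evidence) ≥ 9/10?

Prior odds = 0.0125/0.9875 = 1/79.
Likelihood ratio of a positive = 0.8/0.1 = 8.
Target posterior odds = 0.9/0.1 = 9.
Need (1/79) × 8ⁿ ≥ 9, i.e. 8ⁿ ≥ 711.
8³ = 512 falls short of 711 but 8⁴ = 4096 reaches it, so n = 4.

4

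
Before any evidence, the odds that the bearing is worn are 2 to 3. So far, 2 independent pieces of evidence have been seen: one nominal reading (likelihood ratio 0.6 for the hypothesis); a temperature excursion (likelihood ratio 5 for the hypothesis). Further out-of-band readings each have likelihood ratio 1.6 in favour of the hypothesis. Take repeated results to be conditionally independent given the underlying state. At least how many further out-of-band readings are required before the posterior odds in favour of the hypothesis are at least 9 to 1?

Prior odds = 2/3.
Combined Bayes factor of the evidence already in hand = 0.6 × 5 = 3.
Odds after that evidence = (2/3) × 3 = 2.
Target odds = 9.
Need 1.6ⁿ ≥ 9 ÷ 2 = 4.5.
1.6³ = 4.096 falls short of 4.5 but 1.6⁴ = 6.5536 reaches it, so n = 4.

4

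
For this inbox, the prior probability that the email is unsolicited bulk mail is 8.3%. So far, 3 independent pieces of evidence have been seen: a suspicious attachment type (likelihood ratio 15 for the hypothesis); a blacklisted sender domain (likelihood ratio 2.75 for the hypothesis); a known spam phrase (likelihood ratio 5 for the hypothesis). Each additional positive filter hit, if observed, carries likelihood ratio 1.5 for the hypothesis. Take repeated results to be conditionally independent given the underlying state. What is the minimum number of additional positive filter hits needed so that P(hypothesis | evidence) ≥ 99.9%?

Prior odds = 0.083/0.917 = 83/917.
Combined Bayes factor of the evidence already in hand = 15 × 2.75 × 5 = 206.25.
Odds after that evidence = (83/917) × 206.25 = 68475/3668.
Target odds = 0.999/0.001 = 999.
Need 1.5ⁿ ≥ 999 ÷ (68475/3668) = 1221444/22825.
1.5⁹ = 19683/512 falls short of 1221444/22825 but 1.5¹⁰ = 59049/1024 reaches it, so n = 10.

10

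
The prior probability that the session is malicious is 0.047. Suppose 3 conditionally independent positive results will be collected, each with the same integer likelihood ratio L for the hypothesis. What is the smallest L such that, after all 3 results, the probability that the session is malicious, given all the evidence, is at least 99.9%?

28

Prior odds = 0.047/0.953 = 47/953.
Target odds = 0.999/0.001 = 999.
Need L³ ≥ 999 ÷ (47/953) = 952047/47.
27³ = 19683 < 952047/47 ≤ 21952 = 28³, so L = 28.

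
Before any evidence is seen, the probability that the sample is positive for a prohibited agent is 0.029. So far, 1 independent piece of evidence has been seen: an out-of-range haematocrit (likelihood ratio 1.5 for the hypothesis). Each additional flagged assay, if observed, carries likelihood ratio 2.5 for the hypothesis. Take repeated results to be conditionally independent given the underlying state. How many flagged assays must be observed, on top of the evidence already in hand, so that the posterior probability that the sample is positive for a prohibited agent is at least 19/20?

Prior odds = 0.029/0.971 = 29/971.
Bayes factor of the evidence already in hand = 1.5.
Odds after that evidence = (29/971) × 1.5 = 87/1942.
Target odds = 0.95/0.05 = 19.
Need 2.5ⁿ ≥ 19 ÷ (87/1942) = 36898/87.
2.5⁶ = 244.140625 falls short of 36898/87 but 2.5⁷ = 610.3515625 reaches it, so n = 7.

7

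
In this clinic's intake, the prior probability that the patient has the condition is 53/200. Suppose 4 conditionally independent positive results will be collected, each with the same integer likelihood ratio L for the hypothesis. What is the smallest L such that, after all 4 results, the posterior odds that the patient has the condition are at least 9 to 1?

Prior odds = 0.265/0.735 = 53/147.
Target odds = 9.
Need L⁴ ≥ 9 ÷ (53/147) = 1323/53.
2⁴ = 16 < 1323/53 ≤ 81 = 3⁴, so L = 3.

3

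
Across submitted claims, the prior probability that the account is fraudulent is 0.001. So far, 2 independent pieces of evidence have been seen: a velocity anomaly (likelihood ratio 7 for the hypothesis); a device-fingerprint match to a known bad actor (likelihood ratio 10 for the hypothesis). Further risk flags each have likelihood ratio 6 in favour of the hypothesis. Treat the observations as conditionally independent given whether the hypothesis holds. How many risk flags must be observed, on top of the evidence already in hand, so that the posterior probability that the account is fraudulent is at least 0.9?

3

Prior odds = 0.001/0.999 = 1/999.
Combined Bayes factor of the evidence already in hand = 7 × 10 = 70.
Odds after that evidence = (1/999) × 70 = 70/999.
Target odds = 0.9/0.1 = 9.
Need 6ⁿ ≥ 9 ÷ (70/999) = 8991/70.
6² = 36 falls short of 8991/70 but 6³ = 216 reaches it, so n = 3.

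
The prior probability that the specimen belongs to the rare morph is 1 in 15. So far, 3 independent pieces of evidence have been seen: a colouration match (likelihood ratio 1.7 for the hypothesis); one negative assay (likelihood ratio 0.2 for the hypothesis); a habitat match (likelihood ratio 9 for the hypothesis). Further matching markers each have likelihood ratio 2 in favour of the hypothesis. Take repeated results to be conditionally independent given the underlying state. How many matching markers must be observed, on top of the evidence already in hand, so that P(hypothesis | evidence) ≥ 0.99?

Prior odds = (1/15)/(14/15) = 1/14.
Combined Bayes factor of the evidence already in hand = 1.7 × 0.2 × 9 = 3.06.
Odds after that evidence = (1/14) × 3.06 = 153/700.
Target odds = 0.99/0.01 = 99.
Need 2ⁿ ≥ 99 ÷ (153/700) = 7700/17.
2⁸ = 256 falls short of 7700/17 but 2⁹ = 512 reaches it, so n = 9.

9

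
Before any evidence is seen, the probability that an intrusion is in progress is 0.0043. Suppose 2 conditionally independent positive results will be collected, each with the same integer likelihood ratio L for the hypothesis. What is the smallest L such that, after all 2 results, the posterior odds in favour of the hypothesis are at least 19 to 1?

Prior odds = 0.0043/0.9957 = 43/9957.
Target odds = 19.
Need L² ≥ 19 ÷ (43/9957) = 189183/43.
66² = 4356 < 189183/43 ≤ 4489 = 67², so L = 67.

67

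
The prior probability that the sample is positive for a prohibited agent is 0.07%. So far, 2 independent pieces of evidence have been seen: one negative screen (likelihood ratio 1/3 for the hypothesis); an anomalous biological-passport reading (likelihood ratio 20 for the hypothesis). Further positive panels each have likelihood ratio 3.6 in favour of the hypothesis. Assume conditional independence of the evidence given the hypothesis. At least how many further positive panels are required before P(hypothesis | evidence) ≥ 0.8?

Prior odds = 0.0007/0.9993 = 7/9993.
Combined Bayes factor of the evidence already in hand = (1/3) × 20 = 20/3.
Odds after that evidence = (7/9993) × 20/3 = 140/29979.
Target odds = 0.8/0.2 = 4.
Need 3.6ⁿ ≥ 4 ÷ (140/29979) = 29979/35.
3.6⁵ = 604.66176 falls short of 29979/35 but 3.6⁶ = 34012224/15625 reaches it, so n = 6.

6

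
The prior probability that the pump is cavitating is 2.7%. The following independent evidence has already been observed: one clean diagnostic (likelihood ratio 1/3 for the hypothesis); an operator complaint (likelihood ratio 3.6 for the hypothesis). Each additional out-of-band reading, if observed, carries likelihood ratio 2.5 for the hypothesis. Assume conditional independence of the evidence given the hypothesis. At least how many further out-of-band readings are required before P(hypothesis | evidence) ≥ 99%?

Prior odds = 0.027/0.973 = 27/973.
Combined Bayes factor of the evidence already in hand = (1/3) × 3.6 = 1.2.
Odds after that evidence = (27/973) × 1.2 = 162/4865.
Target odds = 0.99/0.01 = 99.
Need 2.5ⁿ ≥ 99 ÷ (162/4865) = 53515/18.
2.5⁸ = 390625/256 falls short of 53515/18 but 2.5⁹ = 1953125/512 reaches it, so n = 9.

9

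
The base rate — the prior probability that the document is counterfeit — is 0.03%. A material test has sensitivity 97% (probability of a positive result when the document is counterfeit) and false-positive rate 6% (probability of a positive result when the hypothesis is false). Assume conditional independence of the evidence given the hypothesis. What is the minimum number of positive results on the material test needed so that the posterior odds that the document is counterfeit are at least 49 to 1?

Prior odds = 0.0003/0.9997 = 3/9997.
Likelihood ratio of a positive result = 0.97/0.06 = 97/6.
Target odds = 49.
Require (97/6)ⁿ ≥ 49 ÷ (3/9997) = 489853/3.
(97/6)⁴ = 88529281/1296 falls short of 489853/3 but (97/6)⁵ ≈1.10434e+06 reaches it, so n = 5.

5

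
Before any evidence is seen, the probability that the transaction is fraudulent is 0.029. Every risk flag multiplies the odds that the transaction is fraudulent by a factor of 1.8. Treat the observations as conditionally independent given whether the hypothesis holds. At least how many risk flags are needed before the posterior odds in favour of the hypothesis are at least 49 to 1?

Prior odds: 0.029 ÷ 0.971 = 29/971.
Likelihood ratio per risk flag = 1.8.
Target odds = 49.
Need (29/971) × 1.8ⁿ ≥ 49, i.e. 1.8ⁿ ≥ 47579/29.
1.8¹² ≈1156.83 falls short of 47579/29 but 1.8¹³ ≈2082.3 reaches it, so n = 13.

13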